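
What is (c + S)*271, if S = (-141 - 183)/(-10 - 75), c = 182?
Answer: 4280174/85 ≈ 50355.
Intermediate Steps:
S = 324/85 (S = -324/(-85) = -324*(-1/85) = 324/85 ≈ 3.8118)
(c + S)*271 = (182 + 324/85)*271 = (15794/85)*271 = 4280174/85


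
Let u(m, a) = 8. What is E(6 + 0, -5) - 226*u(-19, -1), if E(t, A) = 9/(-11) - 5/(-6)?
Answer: -119327/66 ≈ -1808.0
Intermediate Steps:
E(t, A) = 1/66 (E(t, A) = 9*(-1/11) - 5*(-⅙) = -9/11 + ⅚ = 1/66)
E(6 + 0, -5) - 226*u(-19, -1) = 1/66 - 226*8 = 1/66 - 1808 = -119327/66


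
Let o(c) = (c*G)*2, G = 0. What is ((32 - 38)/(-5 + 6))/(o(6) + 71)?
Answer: -6/71 ≈ -0.084507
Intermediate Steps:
o(c) = 0 (o(c) = (c*0)*2 = 0*2 = 0)
((32 - 38)/(-5 + 6))/(o(6) + 71) = ((32 - 38)/(-5 + 6))/(0 + 71) = (-6/1)/71 = (-6*1)/71 = (1/71)*(-6) = -6/71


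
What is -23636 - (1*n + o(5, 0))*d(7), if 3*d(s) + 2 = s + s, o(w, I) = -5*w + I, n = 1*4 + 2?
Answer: -23560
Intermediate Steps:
n = 6 (n = 4 + 2 = 6)
o(w, I) = I - 5*w
d(s) = -⅔ + 2*s/3 (d(s) = -⅔ + (s + s)/3 = -⅔ + (2*s)/3 = -⅔ + 2*s/3)
-23636 - (1*n + o(5, 0))*d(7) = -23636 - (1*6 + (0 - 5*5))*(-⅔ + (⅔)*7) = -23636 - (6 + (0 - 25))*(-⅔ + 14/3) = -23636 - (6 - 25)*4 = -23636 - (-19)*4 = -23636 - 1*(-76) = -23636 + 76 = -23560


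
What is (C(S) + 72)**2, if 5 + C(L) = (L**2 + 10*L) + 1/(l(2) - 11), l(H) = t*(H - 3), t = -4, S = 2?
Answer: 404496/49 ≈ 8255.0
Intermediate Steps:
l(H) = 12 - 4*H (l(H) = -4*(H - 3) = -4*(-3 + H) = 12 - 4*H)
C(L) = -36/7 + L**2 + 10*L (C(L) = -5 + ((L**2 + 10*L) + 1/((12 - 4*2) - 11)) = -5 + ((L**2 + 10*L) + 1/((12 - 8) - 11)) = -5 + ((L**2 + 10*L) + 1/(4 - 11)) = -5 + ((L**2 + 10*L) + 1/(-7)) = -5 + ((L**2 + 10*L) - 1/7) = -5 + (-1/7 + L**2 + 10*L) = -36/7 + L**2 + 10*L)
(C(S) + 72)**2 = ((-36/7 + 2**2 + 10*2) + 72)**2 = ((-36/7 + 4 + 20) + 72)**2 = (132/7 + 72)**2 = (636/7)**2 = 404496/49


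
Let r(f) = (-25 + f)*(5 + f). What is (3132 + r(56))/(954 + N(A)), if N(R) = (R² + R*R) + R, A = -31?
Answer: 5023/2845 ≈ 1.7656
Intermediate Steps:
N(R) = R + 2*R² (N(R) = (R² + R²) + R = 2*R² + R = R + 2*R²)
(3132 + r(56))/(954 + N(A)) = (3132 + (-125 + 56² - 20*56))/(954 - 31*(1 + 2*(-31))) = (3132 + (-125 + 3136 - 1120))/(954 - 31*(1 - 62)) = (3132 + 1891)/(954 - 31*(-61)) = 5023/(954 + 1891) = 5023/2845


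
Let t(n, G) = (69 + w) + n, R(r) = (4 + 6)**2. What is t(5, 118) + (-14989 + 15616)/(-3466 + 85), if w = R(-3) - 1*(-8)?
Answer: 204905/1127 ≈ 181.81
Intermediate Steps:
R(r) = 100 (R(r) = 10**2 = 100)
w = 108 (w = 100 - 1*(-8) = 100 + 8 = 108)
t(n, G) = 177 + n (t(n, G) = (69 + 108) + n = 177 + n)
t(5, 118) + (-14989 + 15616)/(-3466 + 85) = (177 + 5) + (-14989 + 15616)/(-3466 + 85) = 182 + 627/(-3381) = 182 + 627*(-1/3381) = 182 - 209/1127 = 204905/1127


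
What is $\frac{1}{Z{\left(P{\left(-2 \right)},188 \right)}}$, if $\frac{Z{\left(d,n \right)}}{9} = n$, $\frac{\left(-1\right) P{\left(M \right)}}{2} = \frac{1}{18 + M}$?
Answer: $\frac{1}{1692} \approx 0.00059102$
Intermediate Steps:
$P{\left(M \right)} = - \frac{2}{18 + M}$
$Z{\left(d,n \right)} = 9 n$
$\frac{1}{Z{\left(P{\left(-2 \right)},188 \right)}} = \frac{1}{9 \cdot 188} = \frac{1}{1692}$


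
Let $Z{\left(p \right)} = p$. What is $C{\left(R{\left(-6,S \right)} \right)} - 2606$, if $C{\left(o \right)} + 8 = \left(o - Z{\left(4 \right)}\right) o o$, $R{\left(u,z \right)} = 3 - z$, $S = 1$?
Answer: $-2622$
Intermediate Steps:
$C{\left(o \right)} = -8 + o^{2} \left(-4 + o\right)$ ($C{\left(o \right)} = -8 + \left(o - 4\right) o o = -8 + \left(-4 + o\right) o o = -8 + o \left(-4 + o\right) o = -8 + o^{2} \left(-4 + o\right)$)
$C{\left(R{\left(-6,S \right)} \right)} - 2606 = \left(-8 + \left(3 - 1\right)^{3} - 4 \left(3 - 1\right)^{2}\right) - 2606 = \left(-8 + 2^{3} - 4 \cdot 2^{2}\right) - 2606 = \left(-8 + 8 - 16\right) - 2606 = -16 - 2606 = -2622$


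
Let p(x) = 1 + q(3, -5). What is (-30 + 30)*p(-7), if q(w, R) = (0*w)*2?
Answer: 0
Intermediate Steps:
q(w, R) = 0 (q(w, R) = 0*2 = 0)
p(x) = 1 (p(x) = 1 + 0 = 1)
(-30 + 30)*p(-7) = (-30 + 30)*1 = 0*1 = 0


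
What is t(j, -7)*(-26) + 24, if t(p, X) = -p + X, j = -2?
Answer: 154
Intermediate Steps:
t(p, X) = X - p
t(j, -7)*(-26) + 24 = (-7 - 1*(-2))*(-26) + 24 = (-7 + 2)*(-26) + 24 = -5*(-26) + 24 = 130 + 24 = 154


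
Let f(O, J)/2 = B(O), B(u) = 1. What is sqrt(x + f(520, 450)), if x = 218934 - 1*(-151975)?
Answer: sqrt(370911) ≈ 609.02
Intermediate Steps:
f(O, J) = 2 (f(O, J) = 2*1 = 2)
x = 370909 (x = 218934 + 151975 = 370909)
sqrt(x + f(520, 450)) = sqrt(370909 + 2) = sqrt(370911)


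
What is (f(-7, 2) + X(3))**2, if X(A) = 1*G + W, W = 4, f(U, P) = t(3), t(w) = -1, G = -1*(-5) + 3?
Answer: 121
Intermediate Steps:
G = 8 (G = 5 + 3 = 8)
f(U, P) = -1
X(A) = 12 (X(A) = 1*8 + 4 = 8 + 4 = 12)
(f(-7, 2) + X(3))**2 = (-1 + 12)**2 = 11**2 = 121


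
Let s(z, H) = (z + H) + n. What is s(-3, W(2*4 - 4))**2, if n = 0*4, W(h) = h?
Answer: 1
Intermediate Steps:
n = 0
s(z, H) = H + z (s(z, H) = (z + H) + 0 = (H + z) + 0 = H + z)
s(-3, W(2*4 - 4))**2 = ((2*4 - 4) - 3)**2 = ((8 - 4) - 3)**2 = (4 - 3)**2 = 1**2 = 1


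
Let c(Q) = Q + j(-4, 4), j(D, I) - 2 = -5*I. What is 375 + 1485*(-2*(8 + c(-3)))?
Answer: 38985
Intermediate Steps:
j(D, I) = 2 - 5*I
c(Q) = -18 + Q (c(Q) = Q + (2 - 5*4) = Q + (2 - 20) = Q - 18 = -18 + Q)
375 + 1485*(-2*(8 + c(-3))) = 375 + 1485*(-2*(8 + (-18 - 3))) = 375 + 1485*(-2*(8 - 21)) = 375 + 1485*(-2*(-13)) = 375 + 1485*26 = 375 + 38610 = 38985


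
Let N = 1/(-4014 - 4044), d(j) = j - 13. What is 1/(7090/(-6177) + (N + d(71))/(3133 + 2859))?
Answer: -99415800624/113147789663 ≈ -0.87864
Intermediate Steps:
d(j) = -13 + j
N = -1/8058 (N = 1/(-8058) = -1/8058 ≈ -0.00012410)
1/(7090/(-6177) + (N + d(71))/(3133 + 2859)) = 1/(7090/(-6177) + (-1/8058 + (-13 + 71))/(3133 + 2859)) = 1/(7090*(-1/6177) + (-1/8058 + 58)/5992) = 1/(-7090/6177 + (467363/8058)*(1/5992)) = 1/(-7090/6177 + 467363/48283536) = 1/(-113147789663/99415800624) = -99415800624/113147789663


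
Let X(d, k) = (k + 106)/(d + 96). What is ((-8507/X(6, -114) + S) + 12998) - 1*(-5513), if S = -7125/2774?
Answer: 37076023/292 ≈ 1.2697e+5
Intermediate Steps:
S = -375/146 (S = -7125*1/2774 = -375/146 ≈ -2.5685)
X(d, k) = (106 + k)/(96 + d)
((-8507/X(6, -114) + S) + 12998) - 1*(-5513) = ((-8507*(96 + 6)/(106 - 114) - 375/146) + 12998) - 1*(-5513) = ((-8507/(-8/102) - 375/146) + 12998) + 5513 = ((-8507/((1/102)*(-8)) - 375/146) + 12998) + 5513 = ((-8507/(-4/51) - 375/146) + 12998) + 5513 = ((-8507*(-51/4) - 375/146) + 12998) + 5513 = ((433857/4 - 375/146) + 12998) + 5513 = (31670811/292 + 12998) + 5513 = 35466227/292 + 5513 = 37076023/292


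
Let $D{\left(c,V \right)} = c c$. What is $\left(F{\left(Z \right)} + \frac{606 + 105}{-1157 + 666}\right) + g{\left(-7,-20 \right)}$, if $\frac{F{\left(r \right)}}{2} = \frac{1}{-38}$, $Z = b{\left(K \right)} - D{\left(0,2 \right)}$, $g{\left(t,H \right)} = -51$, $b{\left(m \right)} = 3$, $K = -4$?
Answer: $- \frac{489779}{9329} \approx -52.501$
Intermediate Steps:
$D{\left(c,V \right)} = c^{2}$
$Z = 3$ ($Z = 3 - 0^{2} = 3 - 0 = 3 + 0 = 3$)
$F{\left(r \right)} = - \frac{1}{19}$ ($F{\left(r \right)} = \frac{2}{-38} = 2 \left(- \frac{1}{38}\right) = - \frac{1}{19}$)
$\left(F{\left(Z \right)} + \frac{606 + 105}{-1157 + 666}\right) + g{\left(-7,-20 \right)} = \left(- \frac{1}{19} + \frac{606 + 105}{-1157 + 666}\right) - 51 = \left(- \frac{1}{19} + \frac{711}{-491}\right) - 51 = \left(- \frac{1}{19} + 711 \left(- \frac{1}{491}\right)\right) - 51 = \left(- \frac{1}{19} - \frac{711}{491}\right) - 51 = - \frac{14000}{9329} - 51 = - \frac{489779}{9329}$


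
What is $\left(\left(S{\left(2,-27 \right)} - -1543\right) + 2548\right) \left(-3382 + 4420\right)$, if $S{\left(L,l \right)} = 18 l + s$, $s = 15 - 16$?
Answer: $3740952$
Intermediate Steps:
$s = -1$
$S{\left(L,l \right)} = -1 + 18 l$ ($S{\left(L,l \right)} = 18 l - 1 = -1 + 18 l$)
$\left(\left(S{\left(2,-27 \right)} - -1543\right) + 2548\right) \left(-3382 + 4420\right) = \left(\left(\left(-1 + 18 \left(-27\right)\right) - -1543\right) + 2548\right) \left(-3382 + 4420\right) = \left(\left(\left(-1 - 486\right) + 1543\right) + 2548\right) 1038 = \left(\left(-487 + 1543\right) + 2548\right) 1038 = \left(1056 + 2548\right) 1038 = 3604 \cdot 1038 = 3740952$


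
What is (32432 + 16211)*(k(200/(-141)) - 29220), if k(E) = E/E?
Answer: -1421299817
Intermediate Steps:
k(E) = 1
(32432 + 16211)*(k(200/(-141)) - 29220) = (32432 + 16211)*(1 - 29220) = 48643*(-29219) = -1421299817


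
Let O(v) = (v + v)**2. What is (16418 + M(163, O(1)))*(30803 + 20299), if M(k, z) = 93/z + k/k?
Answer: 1680463719/2 ≈ 8.4023e+8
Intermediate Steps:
O(v) = 4*v**2 (O(v) = (2*v)**2 = 4*v**2)
M(k, z) = 1 + 93/z (M(k, z) = 93/z + 1 = 1 + 93/z)
(16418 + M(163, O(1)))*(30803 + 20299) = (16418 + (93 + 4*1**2)/((4*1**2)))*(30803 + 20299) = (16418 + (93 + 4*1)/((4*1)))*51102 = (16418 + (93 + 4)/4)*51102 = (16418 + (1/4)*97)*51102 = (16418 + 97/4)*51102 = (65769/4)*51102 = 1680463719/2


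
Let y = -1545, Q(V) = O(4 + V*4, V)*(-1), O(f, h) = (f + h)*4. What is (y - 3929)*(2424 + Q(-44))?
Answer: -17998512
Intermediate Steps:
O(f, h) = 4*f + 4*h
Q(V) = -16 - 20*V (Q(V) = (4*(4 + V*4) + 4*V)*(-1) = (4*(4 + 4*V) + 4*V)*(-1) = ((16 + 16*V) + 4*V)*(-1) = (16 + 20*V)*(-1) = -16 - 20*V)
(y - 3929)*(2424 + Q(-44)) = (-1545 - 3929)*(2424 + (-16 - 20*(-44))) = -5474*(2424 + (-16 + 880)) = -5474*(2424 + 864) = -5474*3288 = -17998512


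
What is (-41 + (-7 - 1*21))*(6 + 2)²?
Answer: -4416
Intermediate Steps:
(-41 + (-7 - 1*21))*(6 + 2)² = (-41 + (-7 - 21))*8² = (-41 - 28)*64 = -69*64 = -4416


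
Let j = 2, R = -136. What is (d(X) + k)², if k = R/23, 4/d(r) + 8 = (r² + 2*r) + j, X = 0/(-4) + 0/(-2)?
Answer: 206116/4761 ≈ 43.293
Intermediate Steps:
X = 0 (X = 0*(-¼) + 0*(-½) = 0 + 0 = 0)
d(r) = 4/(-6 + r² + 2*r) (d(r) = 4/(-8 + ((r² + 2*r) + 2)) = 4/(-8 + (2 + r² + 2*r)) = 4/(-6 + r² + 2*r))
k = -136/23 ≈ -5.9130
(d(X) + k)² = (4/(-6 + 0² + 2*0) - 136/23)² = (4/(-6 + 0 + 0) - 136/23)² = (4/(-6) - 136/23)² = (4*(-⅙) - 136/23)² = (-⅔ - 136/23)² = (-454/69)² = 206116/4761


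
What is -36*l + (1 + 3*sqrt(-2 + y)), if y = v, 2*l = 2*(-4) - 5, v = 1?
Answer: 235 + 3*I ≈ 235.0 + 3.0*I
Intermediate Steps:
l = -13/2 (l = (2*(-4) - 5)/2 = (-8 - 5)/2 = (1/2)*(-13) = -13/2 ≈ -6.5000)
y = 1
-36*l + (1 + 3*sqrt(-2 + y)) = -36*(-13/2) + (1 + 3*sqrt(-2 + 1)) = 234 + (1 + 3*sqrt(-1)) = 234 + (1 + 3*I) = 235 + 3*I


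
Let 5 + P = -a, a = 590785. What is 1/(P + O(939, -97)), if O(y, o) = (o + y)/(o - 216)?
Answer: -313/184918112 ≈ -1.6926e-6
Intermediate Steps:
O(y, o) = (o + y)/(-216 + o)
P = -590790 (P = -5 - 1*590785 = -5 - 590785 = -590790)
1/(P + O(939, -97)) = 1/(-590790 + (-97 + 939)/(-216 - 97)) = 1/(-590790 + 842/(-313)) = 1/(-590790 - 1/313*842) = 1/(-590790 - 842/313) = 1/(-184918112/313) = -313/184918112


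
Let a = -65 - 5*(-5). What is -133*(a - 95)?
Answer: 17955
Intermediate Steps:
a = -40 (a = -65 + 25 = -40)
-133*(a - 95) = -133*(-40 - 95) = -133*(-135) = 17955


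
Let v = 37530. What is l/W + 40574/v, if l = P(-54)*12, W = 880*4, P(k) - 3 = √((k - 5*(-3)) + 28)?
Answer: 3604289/3302640 + 3*I*√11/880 ≈ 1.0913 + 0.011307*I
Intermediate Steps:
P(k) = 3 + √(43 + k) (P(k) = 3 + √((k - 5*(-3)) + 28) = 3 + √((k + 15) + 28) = 3 + √((15 + k) + 28) = 3 + √(43 + k))
W = 3520
l = 36 + 12*I*√11 (l = (3 + √(43 - 54))*12 = (3 + √(-11))*12 = (3 + I*√11)*12 = 36 + 12*I*√11 ≈ 36.0 + 39.799*I)
l/W + 40574/v = (36 + 12*I*√11)/3520 + 40574/37530 = (36 + 12*I*√11)*(1/3520) + 40574*(1/37530) = (9/880 + 3*I*√11/880) + 20287/18765 = 3604289/3302640 + 3*I*√11/880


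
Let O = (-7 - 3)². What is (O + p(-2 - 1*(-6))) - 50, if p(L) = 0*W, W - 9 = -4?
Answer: 50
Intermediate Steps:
W = 5 (W = 9 - 4 = 5)
p(L) = 0 (p(L) = 0*5 = 0)
O = 100 (O = (-10)² = 100)
(O + p(-2 - 1*(-6))) - 50 = (100 + 0) - 50 = 100 - 50 = 50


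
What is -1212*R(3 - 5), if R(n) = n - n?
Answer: 0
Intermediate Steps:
R(n) = 0
-1212*R(3 - 5) = -1212*0 = 0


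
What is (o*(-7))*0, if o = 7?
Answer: 0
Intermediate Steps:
(o*(-7))*0 = (7*(-7))*0 = -49*0 = 0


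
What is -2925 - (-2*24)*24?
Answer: -1773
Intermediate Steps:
-2925 - (-2*24)*24 = -2925 - (-48)*24 = -2925 - 1*(-1152) = -2925 + 1152 = -1773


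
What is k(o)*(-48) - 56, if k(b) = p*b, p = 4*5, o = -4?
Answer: 3784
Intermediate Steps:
p = 20
k(b) = 20*b
k(o)*(-48) - 56 = (20*(-4))*(-48) - 56 = -80*(-48) - 56 = 3840 - 56 = 3784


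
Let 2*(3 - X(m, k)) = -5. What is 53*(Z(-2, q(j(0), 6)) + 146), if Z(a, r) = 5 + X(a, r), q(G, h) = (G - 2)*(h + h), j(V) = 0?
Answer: 16589/2 ≈ 8294.5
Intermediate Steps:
X(m, k) = 11/2 (X(m, k) = 3 - ½*(-5) = 3 + 5/2 = 11/2)
q(G, h) = 2*h*(-2 + G) (q(G, h) = (-2 + G)*(2*h) = 2*h*(-2 + G))
Z(a, r) = 21/2 (Z(a, r) = 5 + 11/2 = 21/2)
53*(Z(-2, q(j(0), 6)) + 146) = 53*(21/2 + 146) = 53*(313/2) = 16589/2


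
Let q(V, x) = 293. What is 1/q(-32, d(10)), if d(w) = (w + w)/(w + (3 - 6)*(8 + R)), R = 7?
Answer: 1/293 ≈ 0.0034130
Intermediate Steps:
d(w) = 2*w/(-45 + w) (d(w) = (w + w)/(w + (3 - 6)*(8 + 7)) = (2*w)/(w - 3*15) = (2*w)/(w - 45) = (2*w)/(-45 + w) = 2*w/(-45 + w))
1/q(-32, d(10)) = 1/293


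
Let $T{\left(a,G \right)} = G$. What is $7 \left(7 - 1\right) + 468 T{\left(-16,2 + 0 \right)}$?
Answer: $978$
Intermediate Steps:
$7 \left(7 - 1\right) + 468 T{\left(-16,2 + 0 \right)} = 7 \left(7 - 1\right) + 468 \left(2 + 0\right) = 7 \cdot 6 + 468 \cdot 2 = 42 + 936 = 978$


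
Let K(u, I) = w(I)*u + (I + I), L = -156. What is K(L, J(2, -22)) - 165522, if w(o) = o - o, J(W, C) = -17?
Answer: -165556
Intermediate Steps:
w(o) = 0
K(u, I) = 2*I (K(u, I) = 0*u + (I + I) = 0 + 2*I = 2*I)
K(L, J(2, -22)) - 165522 = 2*(-17) - 165522 = -34 - 165522 = -165556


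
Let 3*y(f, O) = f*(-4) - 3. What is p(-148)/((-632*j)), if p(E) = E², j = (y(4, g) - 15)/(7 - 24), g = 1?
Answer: -69819/2528 ≈ -27.618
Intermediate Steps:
y(f, O) = -1 - 4*f/3 (y(f, O) = (f*(-4) - 3)/3 = (-4*f - 3)/3 = (-3 - 4*f)/3 = -1 - 4*f/3)
j = 64/51 (j = ((-1 - 4/3*4) - 15)/(7 - 24) = ((-1 - 16/3) - 15)/(-17) = (-19/3 - 15)*(-1/17) = -64/3*(-1/17) = 64/51 ≈ 1.2549)
p(-148)/((-632*j)) = (-148)²/((-632*64/51)) = 21904/(-40448/51) = 21904*(-51/40448) = -69819/2528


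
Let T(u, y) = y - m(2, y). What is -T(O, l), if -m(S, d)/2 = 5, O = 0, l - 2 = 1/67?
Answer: -805/67 ≈ -12.015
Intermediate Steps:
l = 135/67 (l = 2 + 1/67 = 135/67 ≈ 2.0149)
m(S, d) = -10 (m(S, d) = -2*5 = -10)
T(u, y) = 10 + y (T(u, y) = y - 1*(-10) = y + 10 = 10 + y)
-T(O, l) = -(10 + 135/67) = -1*805/67 = -805/67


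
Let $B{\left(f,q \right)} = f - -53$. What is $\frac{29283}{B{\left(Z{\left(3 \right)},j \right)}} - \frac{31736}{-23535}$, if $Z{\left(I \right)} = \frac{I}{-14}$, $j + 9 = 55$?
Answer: $\frac{9671908574}{17392365} \approx 556.1$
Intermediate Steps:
$j = 46$ ($j = -9 + 55 = 46$)
$Z{\left(I \right)} = - \frac{I}{14}$ ($Z{\left(I \right)} = I \left(- \frac{1}{14}\right) = - \frac{I}{14}$)
$B{\left(f,q \right)} = 53 + f$ ($B{\left(f,q \right)} = f + 53 = 53 + f$)
$\frac{29283}{B{\left(Z{\left(3 \right)},j \right)}} - \frac{31736}{-23535} = \frac{29283}{53 - \frac{3}{14}} - \frac{31736}{-23535} = \frac{29283}{53 - \frac{3}{14}} - - \frac{31736}{23535} = \frac{29283}{\frac{739}{14}} + \frac{31736}{23535} = 29283 \cdot \frac{14}{739} + \frac{31736}{23535} = \frac{409962}{739} + \frac{31736}{23535} = \frac{9671908574}{17392365}$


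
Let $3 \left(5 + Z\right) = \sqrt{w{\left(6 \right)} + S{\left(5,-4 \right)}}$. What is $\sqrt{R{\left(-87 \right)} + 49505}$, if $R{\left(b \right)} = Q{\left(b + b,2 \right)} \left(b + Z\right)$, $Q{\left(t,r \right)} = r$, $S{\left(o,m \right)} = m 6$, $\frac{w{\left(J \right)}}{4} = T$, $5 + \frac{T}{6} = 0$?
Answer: $\sqrt{49321 + 8 i} \approx 222.08 + 0.018 i$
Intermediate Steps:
$T = -30$ ($T = -30 + 6 \cdot 0 = -30 + 0 = -30$)
$w{\left(J \right)} = -120$ ($w{\left(J \right)} = 4 \left(-30\right) = -120$)
$S{\left(o,m \right)} = 6 m$
$Z = -5 + 4 i$ ($Z = -5 + \frac{\sqrt{-120 + 6 \left(-4\right)}}{3} = -5 + \frac{\sqrt{-120 - 24}}{3} = -5 + \frac{\sqrt{-144}}{3} = -5 + \frac{12 i}{3} = -5 + 4 i \approx -5.0 + 4.0 i$)
$R{\left(b \right)} = -10 + 2 b + 8 i$ ($R{\left(b \right)} = 2 \left(b - \left(5 - 4 i\right)\right) = 2 \left(-5 + b + 4 i\right) = -10 + 2 b + 8 i$)
$\sqrt{R{\left(-87 \right)} + 49505} = \sqrt{\left(-10 + 2 \left(-87\right) + 8 i\right) + 49505} = \sqrt{\left(-10 - 174 + 8 i\right) + 49505} = \sqrt{\left(-184 + 8 i\right) + 49505} = \sqrt{49321 + 8 i}$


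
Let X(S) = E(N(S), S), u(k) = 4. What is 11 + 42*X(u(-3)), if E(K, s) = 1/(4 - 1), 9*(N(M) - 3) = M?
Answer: 25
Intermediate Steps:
N(M) = 3 + M/9
E(K, s) = ⅓ (E(K, s) = 1/3 = ⅓)
X(S) = ⅓
11 + 42*X(u(-3)) = 11 + 42*(⅓) = 11 + 14 = 25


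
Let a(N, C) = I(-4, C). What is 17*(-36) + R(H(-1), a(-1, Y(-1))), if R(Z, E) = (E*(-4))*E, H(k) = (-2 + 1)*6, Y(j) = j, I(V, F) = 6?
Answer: -756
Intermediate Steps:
a(N, C) = 6
H(k) = -6 (H(k) = -1*6 = -6)
R(Z, E) = -4*E**2 (R(Z, E) = (-4*E)*E = -4*E**2)
17*(-36) + R(H(-1), a(-1, Y(-1))) = 17*(-36) - 4*6**2 = -612 - 4*36 = -612 - 144 = -756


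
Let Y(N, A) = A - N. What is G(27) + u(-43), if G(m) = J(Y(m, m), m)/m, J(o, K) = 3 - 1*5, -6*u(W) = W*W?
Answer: -16645/54 ≈ -308.24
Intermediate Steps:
u(W) = -W²/6 (u(W) = -W*W/6 = -W²/6)
J(o, K) = -2 (J(o, K) = 3 - 5 = -2)
G(m) = -2/m
G(27) + u(-43) = -2/27 - ⅙*(-43)² = -2*1/27 - ⅙*1849 = -2/27 - 1849/6 = -16645/54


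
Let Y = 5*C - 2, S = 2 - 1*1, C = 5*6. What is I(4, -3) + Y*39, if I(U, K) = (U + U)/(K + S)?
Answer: 5768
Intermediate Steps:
C = 30
S = 1 (S = 2 - 1 = 1)
I(U, K) = 2*U/(1 + K) (I(U, K) = (U + U)/(K + 1) = (2*U)/(1 + K) = 2*U/(1 + K))
Y = 148 (Y = 5*30 - 2 = 150 - 2 = 148)
I(4, -3) + Y*39 = 2*4/(1 - 3) + 148*39 = 2*4/(-2) + 5772 = 2*4*(-½) + 5772 = -4 + 5772 = 5768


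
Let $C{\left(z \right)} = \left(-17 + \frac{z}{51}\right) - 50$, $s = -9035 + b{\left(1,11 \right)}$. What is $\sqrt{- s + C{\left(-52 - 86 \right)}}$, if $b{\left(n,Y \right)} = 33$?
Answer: $\frac{\sqrt{2581433}}{17} \approx 94.511$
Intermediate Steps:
$s = -9002$ ($s = -9035 + 33 = -9002$)
$C{\left(z \right)} = -67 + \frac{z}{51}$ ($C{\left(z \right)} = \left(-17 + z \frac{1}{51}\right) - 50 = \left(-17 + \frac{z}{51}\right) - 50 = -67 + \frac{z}{51}$)
$\sqrt{- s + C{\left(-52 - 86 \right)}} = \sqrt{\left(-1\right) \left(-9002\right) - \left(67 - \frac{-52 - 86}{51}\right)} = \sqrt{9002 - \left(67 - \frac{-52 - 86}{51}\right)} = \sqrt{9002 + \left(-67 + \frac{1}{51} \left(-138\right)\right)} = \sqrt{9002 - \frac{1185}{17}} = \sqrt{\frac{151849}{17}} = \frac{\sqrt{2581433}}{17}$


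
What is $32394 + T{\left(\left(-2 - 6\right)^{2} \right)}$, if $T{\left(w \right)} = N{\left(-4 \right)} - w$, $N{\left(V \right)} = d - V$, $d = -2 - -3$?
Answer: $32335$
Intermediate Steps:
$d = 1$ ($d = -2 + 3 = 1$)
$N{\left(V \right)} = 1 - V$
$T{\left(w \right)} = 5 - w$ ($T{\left(w \right)} = \left(1 - -4\right) - w = \left(1 + 4\right) - w = 5 - w$)
$32394 + T{\left(\left(-2 - 6\right)^{2} \right)} = 32394 + \left(5 - \left(-2 - 6\right)^{2}\right) = 32394 + \left(5 - \left(-8\right)^{2}\right) = 32394 + \left(5 - 64\right) = 32394 - 59 = 32335$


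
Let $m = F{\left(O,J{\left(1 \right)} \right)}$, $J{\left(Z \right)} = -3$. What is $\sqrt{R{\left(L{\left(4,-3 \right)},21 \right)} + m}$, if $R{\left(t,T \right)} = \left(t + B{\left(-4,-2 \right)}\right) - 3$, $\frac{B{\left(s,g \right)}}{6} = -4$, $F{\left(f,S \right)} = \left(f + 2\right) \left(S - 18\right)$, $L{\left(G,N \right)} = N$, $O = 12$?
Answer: $18 i \approx 18.0 i$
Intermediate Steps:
$F{\left(f,S \right)} = \left(-18 + S\right) \left(2 + f\right)$ ($F{\left(f,S \right)} = \left(2 + f\right) \left(-18 + S\right) = \left(-18 + S\right) \left(2 + f\right)$)
$B{\left(s,g \right)} = -24$ ($B{\left(s,g \right)} = 6 \left(-4\right) = -24$)
$m = -294$ ($m = -36 - 216 + 2 \left(-3\right) - 36 = -36 - 216 - 6 - 36 = -294$)
$R{\left(t,T \right)} = -27 + t$ ($R{\left(t,T \right)} = \left(t - 24\right) - 3 = \left(-24 + t\right) - 3 = -27 + t$)
$\sqrt{R{\left(L{\left(4,-3 \right)},21 \right)} + m} = \sqrt{\left(-27 - 3\right) - 294} = \sqrt{-30 - 294} = \sqrt{-324} = 18 i$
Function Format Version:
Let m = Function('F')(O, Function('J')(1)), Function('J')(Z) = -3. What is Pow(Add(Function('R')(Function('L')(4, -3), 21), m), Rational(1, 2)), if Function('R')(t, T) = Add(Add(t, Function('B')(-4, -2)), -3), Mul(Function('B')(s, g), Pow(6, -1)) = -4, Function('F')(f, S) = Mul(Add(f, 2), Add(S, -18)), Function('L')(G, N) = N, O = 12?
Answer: Mul(18, I) ≈ Mul(18.000, I)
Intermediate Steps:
Function('F')(f, S) = Mul(Add(-18, S), Add(2, f)) (Function('F')(f, S) = Mul(Add(2, f), Add(-18, S)) = Mul(Add(-18, S), Add(2, f)))
Function('B')(s, g) = -24 (Function('B')(s, g) = Mul(6, -4) = -24)
m = -294 (m = Add(-36, Mul(-18, 12), Mul(2, -3), Mul(-3, 12)) = Add(-36, -216, -6, -36) = -294)
Function('R')(t, T) = Add(-27, t) (Function('R')(t, T) = Add(Add(t, -24), -3) = Add(Add(-24, t), -3) = Add(-27, t))
Pow(Add(Function('R')(Function('L')(4, -3), 21), m), Rational(1, 2)) = Pow(Add(Add(-27, -3), -294), Rational(1, 2)) = Pow(Add(-30, -294), Rational(1, 2)) = Pow(-324, Rational(1, 2)) = Mul(18, I)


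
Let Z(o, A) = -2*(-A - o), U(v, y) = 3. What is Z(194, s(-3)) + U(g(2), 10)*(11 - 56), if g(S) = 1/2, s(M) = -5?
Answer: 243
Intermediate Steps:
g(S) = ½
Z(o, A) = 2*A + 2*o
Z(194, s(-3)) + U(g(2), 10)*(11 - 56) = (2*(-5) + 2*194) + 3*(11 - 56) = (-10 + 388) + 3*(-45) = 378 - 135 = 243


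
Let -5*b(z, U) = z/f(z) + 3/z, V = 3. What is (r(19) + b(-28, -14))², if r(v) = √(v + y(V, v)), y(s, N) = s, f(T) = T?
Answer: 17273/784 - 5*√22/14 ≈ 20.357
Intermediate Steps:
b(z, U) = -⅕ - 3/(5*z) (b(z, U) = -(z/z + 3/z)/5 = -(1 + 3/z)/5 = -⅕ - 3/(5*z))
r(v) = √(3 + v) (r(v) = √(v + 3) = √(3 + v))
(r(19) + b(-28, -14))² = (√(3 + 19) + (⅕)*(-3 - 1*(-28))/(-28))² = (√22 + (⅕)*(-1/28)*(-3 + 28))² = (√22 + (⅕)*(-1/28)*25)² = (√22 - 5/28)² = (-5/28 + √22)²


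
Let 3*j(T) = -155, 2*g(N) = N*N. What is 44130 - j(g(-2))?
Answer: 132545/3 ≈ 44182.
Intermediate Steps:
g(N) = N²/2 (g(N) = (N*N)/2 = N²/2)
j(T) = -155/3 (j(T) = (⅓)*(-155) = -155/3)
44130 - j(g(-2)) = 44130 - 1*(-155/3) = 44130 + 155/3 = 132545/3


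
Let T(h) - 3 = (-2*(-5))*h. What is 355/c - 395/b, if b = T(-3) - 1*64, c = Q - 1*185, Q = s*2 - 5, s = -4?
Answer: 45905/18018 ≈ 2.5477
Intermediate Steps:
Q = -13 (Q = -4*2 - 5 = -8 - 5 = -13)
T(h) = 3 + 10*h (T(h) = 3 + (-2*(-5))*h = 3 + 10*h)
c = -198 (c = -13 - 1*185 = -13 - 185 = -198)
b = -91 (b = (3 + 10*(-3)) - 1*64 = (3 - 30) - 64 = -27 - 64 = -91)
355/c - 395/b = 355/(-198) - 395/(-91) = 355*(-1/198) - 395*(-1/91) = -355/198 + 395/91 = 45905/18018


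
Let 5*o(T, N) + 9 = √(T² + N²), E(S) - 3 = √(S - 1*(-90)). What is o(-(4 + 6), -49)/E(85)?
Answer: 27/830 - 9*√7/166 - 3*√2501/830 + √17507/166 ≈ 0.50540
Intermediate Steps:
E(S) = 3 + √(90 + S) (E(S) = 3 + √(S - 1*(-90)) = 3 + √(S + 90) = 3 + √(90 + S))
o(T, N) = -9/5 + √(N² + T²)/5 (o(T, N) = -9/5 + √(T² + N²)/5 = -9/5 + √(N² + T²)/5)
o(-(4 + 6), -49)/E(85) = (-9/5 + √((-49)² + (-(4 + 6))²)/5)/(3 + √(90 + 85)) = (-9/5 + √(2401 + (-1*10)²)/5)/(3 + √175) = (-9/5 + √(2401 + (-10)²)/5)/(3 + 5*√7) = (-9/5 + √(2401 + 100)/5)/(3 + 5*√7) = (-9/5 + √2501/5)/(3 + 5*√7)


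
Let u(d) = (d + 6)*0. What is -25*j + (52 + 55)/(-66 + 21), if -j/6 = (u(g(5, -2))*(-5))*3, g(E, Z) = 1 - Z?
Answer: -107/45 ≈ -2.3778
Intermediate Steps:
u(d) = 0 (u(d) = (6 + d)*0 = 0)
j = 0 (j = -6*0*(-5)*3 = -0*3 = -6*0 = 0)
-25*j + (52 + 55)/(-66 + 21) = -25*0 + (52 + 55)/(-66 + 21) = 0 + 107/(-45) = 0 + 107*(-1/45) = 0 - 107/45 = -107/45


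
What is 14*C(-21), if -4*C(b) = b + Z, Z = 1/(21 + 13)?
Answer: 4991/68 ≈ 73.397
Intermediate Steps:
Z = 1/34 ≈ 0.029412
C(b) = -1/136 - b/4 (C(b) = -(b + 1/34)/4 = -(1/34 + b)/4 = -1/136 - b/4)
14*C(-21) = 14*(-1/136 - 1/4*(-21)) = 14*(-1/136 + 21/4) = 14*(713/136) = 4991/68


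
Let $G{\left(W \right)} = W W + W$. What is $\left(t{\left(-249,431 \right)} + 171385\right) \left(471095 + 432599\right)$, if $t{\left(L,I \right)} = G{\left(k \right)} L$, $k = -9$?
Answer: $138678170158$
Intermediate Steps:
$G{\left(W \right)} = W + W^{2}$ ($G{\left(W \right)} = W^{2} + W = W + W^{2}$)
$t{\left(L,I \right)} = 72 L$ ($t{\left(L,I \right)} = - 9 \left(1 - 9\right) L = \left(-9\right) \left(-8\right) L = 72 L$)
$\left(t{\left(-249,431 \right)} + 171385\right) \left(471095 + 432599\right) = \left(72 \left(-249\right) + 171385\right) \left(471095 + 432599\right) = \left(-17928 + 171385\right) 903694 = 153457 \cdot 903694 = 138678170158$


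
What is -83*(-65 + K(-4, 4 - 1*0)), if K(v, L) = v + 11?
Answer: 4814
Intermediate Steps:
K(v, L) = 11 + v
-83*(-65 + K(-4, 4 - 1*0)) = -83*(-65 + (11 - 4)) = -83*(-65 + 7) = -83*(-58) = 4814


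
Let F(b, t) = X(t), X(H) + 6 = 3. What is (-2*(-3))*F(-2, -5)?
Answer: -18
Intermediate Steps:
X(H) = -3 (X(H) = -6 + 3 = -3)
F(b, t) = -3
(-2*(-3))*F(-2, -5) = -2*(-3)*(-3) = 6*(-3) = -18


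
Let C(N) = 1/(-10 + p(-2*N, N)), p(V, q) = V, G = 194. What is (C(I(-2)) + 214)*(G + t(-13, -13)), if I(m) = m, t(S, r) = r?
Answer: 232223/6 ≈ 38704.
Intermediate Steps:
C(N) = 1/(-10 - 2*N)
(C(I(-2)) + 214)*(G + t(-13, -13)) = (-1/(10 + 2*(-2)) + 214)*(194 - 13) = (-1/(10 - 4) + 214)*181 = (-1/6 + 214)*181 = (-1*⅙ + 214)*181 = (-⅙ + 214)*181 = (1283/6)*181 = 232223/6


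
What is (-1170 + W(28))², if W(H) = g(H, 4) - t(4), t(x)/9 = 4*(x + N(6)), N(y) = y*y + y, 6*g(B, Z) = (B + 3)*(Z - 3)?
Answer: 286455625/36 ≈ 7.9571e+6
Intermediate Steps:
g(B, Z) = (-3 + Z)*(3 + B)/6 (g(B, Z) = ((B + 3)*(Z - 3))/6 = ((3 + B)*(-3 + Z))/6 = ((-3 + Z)*(3 + B))/6 = (-3 + Z)*(3 + B)/6)
N(y) = y + y² (N(y) = y² + y = y + y²)
t(x) = 1512 + 36*x (t(x) = 9*(4*(x + 6*(1 + 6))) = 9*(4*(x + 6*7)) = 9*(4*(x + 42)) = 9*(4*(42 + x)) = 9*(168 + 4*x) = 1512 + 36*x)
W(H) = -3311/2 + H/6 (W(H) = (-3/2 + (½)*4 - H/2 + (⅙)*H*4) - (1512 + 36*4) = (-3/2 + 2 - H/2 + 2*H/3) - (1512 + 144) = (½ + H/6) - 1*1656 = (½ + H/6) - 1656 = -3311/2 + H/6)
(-1170 + W(28))² = (-1170 + (-3311/2 + (⅙)*28))² = (-1170 + (-3311/2 + 14/3))² = (-1170 - 9905/6)² = (-16925/6)² = 286455625/36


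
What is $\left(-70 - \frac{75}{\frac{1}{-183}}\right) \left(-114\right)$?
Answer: $-1556670$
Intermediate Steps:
$\left(-70 - \frac{75}{\frac{1}{-183}}\right) \left(-114\right) = \left(-70 - \frac{75}{- \frac{1}{183}}\right) \left(-114\right) = \left(-70 - -13725\right) \left(-114\right) = \left(-70 + 13725\right) \left(-114\right) = 13655 \left(-114\right) = -1556670$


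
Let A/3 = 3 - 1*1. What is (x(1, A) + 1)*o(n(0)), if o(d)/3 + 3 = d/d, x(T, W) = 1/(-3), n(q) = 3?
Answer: -4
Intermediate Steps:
A = 6 (A = 3*(3 - 1*1) = 3*(3 - 1) = 3*2 = 6)
x(T, W) = -⅓ (x(T, W) = 1*(-⅓) = -⅓)
o(d) = -6 (o(d) = -9 + 3*(d/d) = -9 + 3*1 = -9 + 3 = -6)
(x(1, A) + 1)*o(n(0)) = (-⅓ + 1)*(-6) = (⅔)*(-6) = -4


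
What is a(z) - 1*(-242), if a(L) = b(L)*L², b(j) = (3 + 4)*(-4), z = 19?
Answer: -9866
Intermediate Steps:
b(j) = -28 (b(j) = 7*(-4) = -28)
a(L) = -28*L²
a(z) - 1*(-242) = -28*19² - 1*(-242) = -28*361 + 242 = -10108 + 242 = -9866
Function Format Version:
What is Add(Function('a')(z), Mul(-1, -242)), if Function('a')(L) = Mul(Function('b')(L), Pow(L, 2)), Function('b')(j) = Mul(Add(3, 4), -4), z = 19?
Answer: -9866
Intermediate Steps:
Function('b')(j) = -28 (Function('b')(j) = Mul(7, -4) = -28)
Function('a')(L) = Mul(-28, Pow(L, 2))
Add(Function('a')(z), Mul(-1, -242)) = Add(Mul(-28, Pow(19, 2)), Mul(-1, -242)) = Add(Mul(-28, 361), 242) = Add(-10108, 242) = -9866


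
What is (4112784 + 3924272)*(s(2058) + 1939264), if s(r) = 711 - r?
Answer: 15575147452352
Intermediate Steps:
(4112784 + 3924272)*(s(2058) + 1939264) = (4112784 + 3924272)*((711 - 1*2058) + 1939264) = 8037056*((711 - 2058) + 1939264) = 8037056*(-1347 + 1939264) = 8037056*1937917 = 15575147452352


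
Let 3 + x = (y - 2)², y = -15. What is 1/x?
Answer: 1/286 ≈ 0.0034965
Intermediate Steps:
x = 286 (x = -3 + (-15 - 2)² = -3 + (-17)² = -3 + 289 = 286)
1/x = 1/286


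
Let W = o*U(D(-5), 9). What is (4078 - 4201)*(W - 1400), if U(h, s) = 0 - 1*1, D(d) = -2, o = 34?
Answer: 176382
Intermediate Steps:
U(h, s) = -1 (U(h, s) = 0 - 1 = -1)
W = -34 (W = 34*(-1) = -34)
(4078 - 4201)*(W - 1400) = (4078 - 4201)*(-34 - 1400) = -123*(-1434) = 176382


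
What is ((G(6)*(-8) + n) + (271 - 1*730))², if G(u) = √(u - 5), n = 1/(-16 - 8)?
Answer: 125641681/576 ≈ 2.1813e+5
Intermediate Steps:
n = -1/24 (n = 1/(-24) = -1/24 ≈ -0.041667)
G(u) = √(-5 + u)
((G(6)*(-8) + n) + (271 - 1*730))² = ((√(-5 + 6)*(-8) - 1/24) + (271 - 1*730))² = ((√1*(-8) - 1/24) + (271 - 730))² = ((1*(-8) - 1/24) - 459)² = ((-8 - 1/24) - 459)² = (-193/24 - 459)² = (-11209/24)² = 125641681/576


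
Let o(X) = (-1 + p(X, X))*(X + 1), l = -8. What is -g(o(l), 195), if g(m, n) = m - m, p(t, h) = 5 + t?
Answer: 0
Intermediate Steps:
o(X) = (1 + X)*(4 + X) (o(X) = (-1 + (5 + X))*(X + 1) = (4 + X)*(1 + X) = (1 + X)*(4 + X))
g(m, n) = 0
-g(o(l), 195) = -1*0 = 0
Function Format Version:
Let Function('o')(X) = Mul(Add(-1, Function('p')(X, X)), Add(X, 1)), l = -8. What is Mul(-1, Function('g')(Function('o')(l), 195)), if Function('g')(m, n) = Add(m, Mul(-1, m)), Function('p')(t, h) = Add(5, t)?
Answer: 0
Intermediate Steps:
Function('o')(X) = Mul(Add(1, X), Add(4, X)) (Function('o')(X) = Mul(Add(-1, Add(5, X)), Add(X, 1)) = Mul(Add(4, X), Add(1, X)) = Mul(Add(1, X), Add(4, X)))
Function('g')(m, n) = 0
Mul(-1, Function('g')(Function('o')(l), 195)) = Mul(-1, 0) = 0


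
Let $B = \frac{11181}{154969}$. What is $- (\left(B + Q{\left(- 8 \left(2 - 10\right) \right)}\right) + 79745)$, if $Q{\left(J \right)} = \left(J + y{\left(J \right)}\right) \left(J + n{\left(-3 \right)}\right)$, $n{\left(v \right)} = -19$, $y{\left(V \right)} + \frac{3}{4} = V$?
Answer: $- \frac{52981621289}{619876} \approx -85471.0$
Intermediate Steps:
$y{\left(V \right)} = - \frac{3}{4} + V$
$B = \frac{11181}{154969}$ ($B = 11181 \cdot \frac{1}{154969} = \frac{11181}{154969} \approx 0.07215$)
$Q{\left(J \right)} = \left(-19 + J\right) \left(- \frac{3}{4} + 2 J\right)$ ($Q{\left(J \right)} = \left(J + \left(- \frac{3}{4} + J\right)\right) \left(J - 19\right) = \left(- \frac{3}{4} + 2 J\right) \left(-19 + J\right) = \left(-19 + J\right) \left(- \frac{3}{4} + 2 J\right)$)
$- (\left(B + Q{\left(- 8 \left(2 - 10\right) \right)}\right) + 79745) = - (\left(\frac{11181}{154969} + \left(\frac{57}{4} + 2 \left(- 8 \left(2 - 10\right)\right)^{2} - \frac{155 \left(- 8 \left(2 - 10\right)\right)}{4}\right)\right) + 79745) = - (\left(\frac{11181}{154969} + \left(\frac{57}{4} + 2 \left(\left(-8\right) \left(-8\right)\right)^{2} - \frac{155 \left(\left(-8\right) \left(-8\right)\right)}{4}\right)\right) + 79745) = - (\left(\frac{11181}{154969} + \left(\frac{57}{4} + 2 \cdot 64^{2} - 2480\right)\right) + 79745) = - (\left(\frac{11181}{154969} + \left(\frac{57}{4} + 2 \cdot 4096 - 2480\right)\right) + 79745) = - (\left(\frac{11181}{154969} + \left(\frac{57}{4} + 8192 - 2480\right)\right) + 79745) = - (\left(\frac{11181}{154969} + \frac{22905}{4}\right) + 79745) = - (\frac{3549609669}{619876} + 79745) = \left(-1\right) \frac{52981621289}{619876} = - \frac{52981621289}{619876}$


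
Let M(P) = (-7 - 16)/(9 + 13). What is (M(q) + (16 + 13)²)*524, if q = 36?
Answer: 4841498/11 ≈ 4.4014e+5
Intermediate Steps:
M(P) = -23/22
(M(q) + (16 + 13)²)*524 = (-23/22 + (16 + 13)²)*524 = (-23/22 + 29²)*524 = (-23/22 + 841)*524 = (18479/22)*524 = 4841498/11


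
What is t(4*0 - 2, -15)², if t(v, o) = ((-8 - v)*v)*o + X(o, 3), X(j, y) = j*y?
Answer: 50625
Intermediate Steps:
t(v, o) = 3*o + o*v*(-8 - v) (t(v, o) = ((-8 - v)*v)*o + o*3 = (v*(-8 - v))*o + 3*o = o*v*(-8 - v) + 3*o = 3*o + o*v*(-8 - v))
t(4*0 - 2, -15)² = (-15*(3 - (4*0 - 2)² - 8*(4*0 - 2)))² = (-15*(3 - (0 - 2)² - 8*(0 - 2)))² = (-15*(3 - 1*(-2)² - 8*(-2)))² = (-15*(3 - 1*4 + 16))² = (-15*(3 - 4 + 16))² = (-15*15)² = (-225)² = 50625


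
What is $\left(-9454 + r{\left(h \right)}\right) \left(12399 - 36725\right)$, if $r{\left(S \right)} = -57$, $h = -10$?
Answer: $231364586$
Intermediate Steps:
$\left(-9454 + r{\left(h \right)}\right) \left(12399 - 36725\right) = \left(-9454 - 57\right) \left(12399 - 36725\right) = \left(-9511\right) \left(-24326\right) = 231364586$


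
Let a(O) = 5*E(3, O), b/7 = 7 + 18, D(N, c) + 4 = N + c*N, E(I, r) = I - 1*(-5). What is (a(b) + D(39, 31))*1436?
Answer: 1843824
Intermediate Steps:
E(I, r) = 5 + I (E(I, r) = I + 5 = 5 + I)
D(N, c) = -4 + N + N*c (D(N, c) = -4 + (N + c*N) = -4 + (N + N*c) = -4 + N + N*c)
b = 175 (b = 7*(7 + 18) = 7*25 = 175)
a(O) = 40 (a(O) = 5*(5 + 3) = 5*8 = 40)
(a(b) + D(39, 31))*1436 = (40 + (-4 + 39 + 39*31))*1436 = (40 + (-4 + 39 + 1209))*1436 = (40 + 1244)*1436 = 1284*1436 = 1843824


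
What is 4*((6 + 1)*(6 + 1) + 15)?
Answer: 256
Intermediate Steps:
4*((6 + 1)*(6 + 1) + 15) = 4*(7*7 + 15) = 4*(49 + 15) = 4*64 = 256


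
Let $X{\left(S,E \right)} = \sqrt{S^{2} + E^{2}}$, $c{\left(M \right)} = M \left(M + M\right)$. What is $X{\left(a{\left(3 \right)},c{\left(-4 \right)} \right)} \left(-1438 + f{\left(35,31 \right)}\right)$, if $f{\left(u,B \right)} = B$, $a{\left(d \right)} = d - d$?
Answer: $-45024$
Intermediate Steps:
$a{\left(d \right)} = 0$
$c{\left(M \right)} = 2 M^{2}$ ($c{\left(M \right)} = M 2 M = 2 M^{2}$)
$X{\left(S,E \right)} = \sqrt{E^{2} + S^{2}}$
$X{\left(a{\left(3 \right)},c{\left(-4 \right)} \right)} \left(-1438 + f{\left(35,31 \right)}\right) = \sqrt{\left(2 \left(-4\right)^{2}\right)^{2} + 0^{2}} \left(-1438 + 31\right) = \sqrt{\left(2 \cdot 16\right)^{2} + 0} \left(-1407\right) = \sqrt{32^{2} + 0} \left(-1407\right) = \sqrt{1024 + 0} \left(-1407\right) = \sqrt{1024} \left(-1407\right) = 32 \left(-1407\right) = -45024$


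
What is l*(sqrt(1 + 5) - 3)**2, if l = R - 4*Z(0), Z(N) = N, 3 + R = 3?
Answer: 0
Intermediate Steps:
R = 0 (R = -3 + 3 = 0)
l = 0 (l = 0 - 4*0 = 0 + 0 = 0)
l*(sqrt(1 + 5) - 3)**2 = 0*(sqrt(1 + 5) - 3)**2 = 0*(sqrt(6) - 3)**2 = 0*(-3 + sqrt(6))**2 = 0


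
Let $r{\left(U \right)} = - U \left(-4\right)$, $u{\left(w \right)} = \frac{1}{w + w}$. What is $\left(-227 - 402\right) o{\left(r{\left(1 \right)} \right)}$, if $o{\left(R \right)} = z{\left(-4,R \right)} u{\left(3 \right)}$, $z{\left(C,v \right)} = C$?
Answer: $\frac{1258}{3} \approx 419.33$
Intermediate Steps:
$u{\left(w \right)} = \frac{1}{2 w}$
$r{\left(U \right)} = 4 U$ ($r{\left(U \right)} = - \left(-4\right) U = 4 U$)
$o{\left(R \right)} = - \frac{2}{3}$ ($o{\left(R \right)} = - 4 \frac{1}{2 \cdot 3} = - 4 \cdot \frac{1}{2} \cdot \frac{1}{3} = \left(-4\right) \frac{1}{6} = - \frac{2}{3}$)
$\left(-227 - 402\right) o{\left(r{\left(1 \right)} \right)} = \left(-227 - 402\right) \left(- \frac{2}{3}\right) = \left(-629\right) \left(- \frac{2}{3}\right) = \frac{1258}{3}$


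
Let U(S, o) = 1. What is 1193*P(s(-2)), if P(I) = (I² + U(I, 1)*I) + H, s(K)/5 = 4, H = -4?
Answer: 496288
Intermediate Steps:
s(K) = 20 (s(K) = 5*4 = 20)
P(I) = -4 + I + I² (P(I) = (I² + 1*I) - 4 = (I² + I) - 4 = (I + I²) - 4 = -4 + I + I²)
1193*P(s(-2)) = 1193*(-4 + 20 + 20²) = 1193*(-4 + 20 + 400) = 1193*416 = 496288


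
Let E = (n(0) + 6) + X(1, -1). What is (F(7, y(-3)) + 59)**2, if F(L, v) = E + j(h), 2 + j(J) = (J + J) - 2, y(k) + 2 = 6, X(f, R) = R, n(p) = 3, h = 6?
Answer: 5625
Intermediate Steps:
y(k) = 4 (y(k) = -2 + 6 = 4)
j(J) = -4 + 2*J (j(J) = -2 + ((J + J) - 2) = -2 + (2*J - 2) = -2 + (-2 + 2*J) = -4 + 2*J)
E = 8 (E = (3 + 6) - 1 = 9 - 1 = 8)
F(L, v) = 16 (F(L, v) = 8 + (-4 + 2*6) = 8 + (-4 + 12) = 8 + 8 = 16)
(F(7, y(-3)) + 59)**2 = (16 + 59)**2 = 75**2 = 5625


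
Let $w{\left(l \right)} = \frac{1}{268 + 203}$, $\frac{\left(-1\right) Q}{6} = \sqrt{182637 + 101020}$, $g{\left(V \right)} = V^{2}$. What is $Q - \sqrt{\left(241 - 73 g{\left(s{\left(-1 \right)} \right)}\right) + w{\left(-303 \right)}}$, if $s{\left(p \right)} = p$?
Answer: $- 6 \sqrt{283657} - \frac{\sqrt{37269759}}{471} \approx -3208.5$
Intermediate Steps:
$Q = - 6 \sqrt{283657}$ ($Q = - 6 \sqrt{182637 + 101020} = - 6 \sqrt{283657} \approx -3195.6$)
$w{\left(l \right)} = \frac{1}{471}$
$Q - \sqrt{\left(241 - 73 g{\left(s{\left(-1 \right)} \right)}\right) + w{\left(-303 \right)}} = - 6 \sqrt{283657} - \sqrt{\left(241 - 73 \left(-1\right)^{2}\right) + \frac{1}{471}} = - 6 \sqrt{283657} - \sqrt{\left(241 - 73\right) + \frac{1}{471}} = - 6 \sqrt{283657} - \sqrt{168 + \frac{1}{471}} = - 6 \sqrt{283657} - \sqrt{\frac{79129}{471}} = - 6 \sqrt{283657} - \frac{\sqrt{37269759}}{471}$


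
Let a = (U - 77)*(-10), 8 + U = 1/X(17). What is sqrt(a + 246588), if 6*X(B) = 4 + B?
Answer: sqrt(12124322)/7 ≈ 497.43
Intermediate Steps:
X(B) = 2/3 + B/6 (X(B) = (4 + B)/6 = 2/3 + B/6)
U = -54/7 (U = -8 + 1/(2/3 + (1/6)*17) = -8 + 1/(2/3 + 17/6) = -8 + 1/(7/2) = -8 + 2/7 = -54/7 ≈ -7.7143)
a = 5930/7 (a = (-54/7 - 77)*(-10) = -593/7*(-10) = 5930/7 ≈ 847.14)
sqrt(a + 246588) = sqrt(5930/7 + 246588) = sqrt(1732046/7) = sqrt(12124322)/7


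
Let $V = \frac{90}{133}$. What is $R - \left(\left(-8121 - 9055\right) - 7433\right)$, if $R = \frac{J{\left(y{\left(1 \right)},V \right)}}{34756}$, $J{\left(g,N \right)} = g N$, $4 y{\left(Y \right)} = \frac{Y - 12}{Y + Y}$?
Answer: $\frac{455025134433}{18490192} \approx 24609.0$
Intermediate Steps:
$V = \frac{90}{133}$ ($V = 90 \cdot \frac{1}{133} = \frac{90}{133} \approx 0.67669$)
$y{\left(Y \right)} = \frac{-12 + Y}{8 Y}$ ($y{\left(Y \right)} = \frac{\left(Y - 12\right) \frac{1}{Y + Y}}{4} = \frac{\left(-12 + Y\right) \frac{1}{2 Y}}{4} = \frac{\frac{1}{2} \frac{1}{Y} \left(-12 + Y\right)}{4} = \frac{-12 + Y}{8 Y}$)
$J{\left(g,N \right)} = N g$
$R = - \frac{495}{18490192}$ ($R = \frac{\frac{90}{133} \frac{-12 + 1}{8 \cdot 1}}{34756} = \frac{90 \cdot \frac{1}{8} \cdot 1 \left(-11\right)}{133} \cdot \frac{1}{34756} = \frac{90}{133} \left(- \frac{11}{8}\right) \frac{1}{34756} = \left(- \frac{495}{532}\right) \frac{1}{34756} = - \frac{495}{18490192} \approx -2.6771 \cdot 10^{-5}$)
$R - \left(\left(-8121 - 9055\right) - 7433\right) = - \frac{495}{18490192} - \left(\left(-8121 - 9055\right) - 7433\right) = - \frac{495}{18490192} - \left(-17176 - 7433\right) = - \frac{495}{18490192} - -24609 = - \frac{495}{18490192} + 24609 = \frac{455025134433}{18490192}$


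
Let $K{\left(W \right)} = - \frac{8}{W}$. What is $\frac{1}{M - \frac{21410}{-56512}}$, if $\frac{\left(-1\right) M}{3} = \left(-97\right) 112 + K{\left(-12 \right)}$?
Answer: $\frac{28256}{920873745} \approx 3.0684 \cdot 10^{-5}$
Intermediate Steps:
$M = 32590$ ($M = - 3 \left(\left(-97\right) 112 - \frac{8}{-12}\right) = - 3 \left(-10864 - - \frac{2}{3}\right) = - 3 \left(-10864 + \frac{2}{3}\right) = \left(-3\right) \left(- \frac{32590}{3}\right) = 32590$)
$\frac{1}{M - \frac{21410}{-56512}} = \frac{1}{32590 - \frac{21410}{-56512}} = \frac{1}{32590 - - \frac{10705}{28256}} = \frac{1}{32590 + \frac{10705}{28256}} = \frac{1}{\frac{920873745}{28256}} = \frac{28256}{920873745}$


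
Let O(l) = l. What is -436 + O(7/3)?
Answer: -1301/3 ≈ -433.67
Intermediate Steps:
-436 + O(7/3) = -436 + 7/3 = -1301/3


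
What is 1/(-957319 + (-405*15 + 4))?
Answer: -1/963390 ≈ -1.0380e-6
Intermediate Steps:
1/(-957319 + (-405*15 + 4)) = 1/(-957319 + (-6075 + 4)) = 1/(-957319 - 6071) = 1/(-963390) = -1/963390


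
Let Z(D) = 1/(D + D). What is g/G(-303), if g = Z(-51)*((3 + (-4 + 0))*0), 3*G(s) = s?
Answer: 0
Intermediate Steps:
Z(D) = 1/(2*D)
G(s) = s/3
g = 0 (g = ((½)/(-51))*((3 + (-4 + 0))*0) = ((½)*(-1/51))*((3 - 4)*0) = -(-1)*0/102 = -1/102*0 = 0)
g/G(-303) = 0/(((⅓)*(-303))) = 0/(-101) = 0*(-1/101) = 0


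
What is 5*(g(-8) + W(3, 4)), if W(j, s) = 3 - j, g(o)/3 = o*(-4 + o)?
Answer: 1440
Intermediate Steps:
g(o) = 3*o*(-4 + o) (g(o) = 3*(o*(-4 + o)) = 3*o*(-4 + o))
5*(g(-8) + W(3, 4)) = 5*(3*(-8)*(-4 - 8) + (3 - 1*3)) = 5*(3*(-8)*(-12) + (3 - 3)) = 5*(288 + 0) = 5*288 = 1440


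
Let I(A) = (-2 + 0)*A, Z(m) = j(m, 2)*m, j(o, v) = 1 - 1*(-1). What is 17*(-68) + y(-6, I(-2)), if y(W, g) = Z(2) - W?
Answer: -1146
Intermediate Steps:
j(o, v) = 2 (j(o, v) = 1 + 1 = 2)
Z(m) = 2*m
I(A) = -2*A
y(W, g) = 4 - W (y(W, g) = 2*2 - W = 4 - W)
17*(-68) + y(-6, I(-2)) = 17*(-68) + (4 - 1*(-6)) = -1156 + (4 + 6) = -1156 + 10 = -1146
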